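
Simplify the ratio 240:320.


Find GCD(240, 320)
GCD = 80
Divide both by 80: 240/80 = 3, 320/80 = 4
Simplified ratio = 3:4

3:4


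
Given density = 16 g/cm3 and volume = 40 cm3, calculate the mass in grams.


Using mass = density * volume
Density = 16 g/cm3
Volume = 40 cm3
Mass = 16 * 40
= 640 g

640


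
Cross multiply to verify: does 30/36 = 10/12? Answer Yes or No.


Cross multiply to check 30/36 = 10/12
Left cross product: 30 * 12 = 360
Right cross product: 36 * 10 = 360
360 = 360
Equal, so proportions match => Yes

Yes


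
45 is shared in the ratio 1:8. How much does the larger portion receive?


Total parts = 1 + 8 = 9
Value per part = 45 / 9 = 5
First share = 1 * 5 = 5
Second share = 8 * 5 = 40
Larger share = 40

40


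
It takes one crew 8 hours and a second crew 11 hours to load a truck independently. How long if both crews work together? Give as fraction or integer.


Rate of A = 1/8 job per hour
Rate of B = 1/11 job per hour
Combined rate = 1/8 + 1/11
Find common denominator: (11 + 8)/(8*11) = 19/88
Combined rate = 19/88 job per hour
Time together = 1 / (19/88) = 88/19 hours

88/19


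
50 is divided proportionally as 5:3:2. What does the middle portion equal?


Ratio = 5:3:2
Total parts = 5 + 3 + 2 = 10
Value per part = 50 / 10 = 5
First share = 5 * 5 = 25
Middle share = 3 * 5 = 15
Third share = 2 * 5 = 10

15


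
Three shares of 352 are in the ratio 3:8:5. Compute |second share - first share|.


Total parts = 3 + 8 + 5 = 16
Value per part = 352 / 16 = 22
Shares: 3*22=66, 8*22=176, 5*22=110
Second share = 176, first share = 66
Difference = |176 - 66| = 110

110


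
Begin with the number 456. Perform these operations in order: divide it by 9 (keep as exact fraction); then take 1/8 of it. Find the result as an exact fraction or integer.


Start with 456.
Step 1: Divide by 9: 456 / 9 = 152/3
Step 2: Take 1/8: 152/3 * 1/8 = 19/3
Final result = 19/3

19/3


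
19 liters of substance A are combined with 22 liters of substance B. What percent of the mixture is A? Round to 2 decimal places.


Volume of A = 19 L
Volume of B = 22 L
Total volume = 19 + 22 = 41 L
Percentage of A = (19/41) * 100
= 46.34%

46.34


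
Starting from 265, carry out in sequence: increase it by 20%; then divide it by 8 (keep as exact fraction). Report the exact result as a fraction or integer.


Start with 265.
Step 1: Increase by 20%: 265 * 120/100 = 318
Step 2: Divide by 8: 318 / 8 = 159/4
Final result = 159/4

159/4


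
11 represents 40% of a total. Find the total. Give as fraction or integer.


Given: 11 is 40% of the whole
Set up: 11 = 40/100 * whole
whole = 11 * 100 / 40
whole = 1100 / 40
whole = 55/2

55/2


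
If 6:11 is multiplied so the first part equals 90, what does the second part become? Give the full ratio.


Original ratio: 6:11
First term target: 90
Scale factor = 90 / 6 = 15
Multiply second term: 11 * 15 = 165
Equivalent ratio = 90:165

90:165


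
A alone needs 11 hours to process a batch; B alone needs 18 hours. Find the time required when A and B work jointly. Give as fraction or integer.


Rate of A = 1/11 job per hour
Rate of B = 1/18 job per hour
Combined rate = 1/11 + 1/18
Find common denominator: (18 + 11)/(11*18) = 29/198
Combined rate = 29/198 job per hour
Time together = 1 / (29/198) = 198/29 hours

198/29


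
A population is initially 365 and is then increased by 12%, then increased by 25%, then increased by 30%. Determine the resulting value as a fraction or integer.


Start: 365
Step 1: increase by 12% => multiply by 112/100
  365 * 112/100 = 2044/5
Step 2: increase by 25% => multiply by 125/100
  2044/5 * 125/100 = 511
Step 3: increase by 30% => multiply by 130/100
  511 * 130/100 = 6643/10
Final value = 6643/10

6643/10


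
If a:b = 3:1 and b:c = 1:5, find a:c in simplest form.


Given a:b = 3:1 and b:c = 1:5
Make b consistent. Multiply first ratio by 1: a:b = 3:1
Multiply second ratio by 1: b:c = 1:5
Now b = 1 in both, so a:b:c = 3:1:5
Therefore a:c = 3:5
Simplify by GCD: a:c = 3:5

3:5


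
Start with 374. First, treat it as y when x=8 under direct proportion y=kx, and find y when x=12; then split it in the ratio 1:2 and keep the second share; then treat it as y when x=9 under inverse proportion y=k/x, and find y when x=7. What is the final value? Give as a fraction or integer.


Start with 374.
Step 1: Direct prop: k = (374)/8; new y = k*12 = 374*12/8 = 561
Step 2: Split 1:2, second share = 561 * 2/3 = 374
Step 3: Inverse prop: k = (374)*9; new y = k/7 = 374*9/7 = 3366/7
Final result = 3366/7

3366/7


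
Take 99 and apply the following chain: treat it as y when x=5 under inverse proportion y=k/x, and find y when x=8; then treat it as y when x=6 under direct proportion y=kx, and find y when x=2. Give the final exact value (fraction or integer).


Start with 99.
Step 1: Inverse prop: k = (99)*5; new y = k/8 = 99*5/8 = 495/8
Step 2: Direct prop: k = (495/8)/6; new y = k*2 = 495/8*2/6 = 165/8
Final result = 165/8

165/8


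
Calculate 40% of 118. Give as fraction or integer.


Compute 40% of 118
Convert percentage: 40% = 40/100
Multiply: 118 * 40/100
= 4720/100
= 236/5

236/5


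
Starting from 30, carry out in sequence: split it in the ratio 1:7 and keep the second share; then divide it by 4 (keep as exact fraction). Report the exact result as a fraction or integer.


Start with 30.
Step 1: Split 1:7, second share = 30 * 7/8 = 105/4
Step 2: Divide by 4: 105/4 / 4 = 105/16
Final result = 105/16

105/16


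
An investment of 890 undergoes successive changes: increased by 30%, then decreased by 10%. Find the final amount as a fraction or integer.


Start: 890
Step 1: increase by 30% => multiply by 130/100
  890 * 130/100 = 1157
Step 2: decrease by 10% => multiply by 90/100
  1157 * 90/100 = 10413/10
Final value = 10413/10

10413/10


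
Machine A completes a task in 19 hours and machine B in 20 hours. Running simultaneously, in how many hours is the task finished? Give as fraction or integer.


Rate of A = 1/19 job per hour
Rate of B = 1/20 job per hour
Combined rate = 1/19 + 1/20
Find common denominator: (20 + 19)/(19*20) = 39/380
Combined rate = 39/380 job per hour
Time together = 1 / (39/380) = 380/39 hours

380/39


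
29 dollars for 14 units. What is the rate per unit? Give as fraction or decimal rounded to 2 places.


Total dollars = 29
Number of units = 14
Unit rate = 29 / 14
= 2.07 dollars per unit

2.07


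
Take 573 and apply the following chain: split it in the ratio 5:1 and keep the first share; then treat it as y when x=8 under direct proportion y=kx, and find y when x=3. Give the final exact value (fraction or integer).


Start with 573.
Step 1: Split 5:1, first share = 573 * 5/6 = 955/2
Step 2: Direct prop: k = (955/2)/8; new y = k*3 = 955/2*3/8 = 2865/16
Final result = 2865/16

2865/16


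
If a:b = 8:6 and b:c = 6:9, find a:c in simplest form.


Given a:b = 8:6 and b:c = 6:9
Make b consistent. Multiply first ratio by 6: a:b = 48:36
Multiply second ratio by 6: b:c = 36:54
Now b = 36 in both, so a:b:c = 48:36:54
Therefore a:c = 48:54
Simplify by GCD: a:c = 8:9

8:9


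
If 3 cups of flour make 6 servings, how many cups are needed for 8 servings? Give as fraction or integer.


Original: 3 cups for 6 servings
Target servings = 8
Scaling factor = 8/6
New amount = 3 * 8/6
= 24/6
= 4 cups

4


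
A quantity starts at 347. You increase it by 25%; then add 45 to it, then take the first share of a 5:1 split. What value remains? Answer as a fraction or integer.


Start with 347.
Step 1: Increase by 25%: 347 * 125/100 = 1735/4
Step 2: Add 45: 1735/4+45=1915/4; split 5:1 first = 1915/4*5/6 = 9575/24
Final result = 9575/24

9575/24


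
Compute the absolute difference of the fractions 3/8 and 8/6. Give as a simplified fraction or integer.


Simplify: 3/8 = 3/8 and 8/6 = 4/3
Find common denominator: LCD = 24
Convert: 9/24 and 32/24
Difference = |9 - 32|/24 = 23/24
Simplified = 23/24

23/24


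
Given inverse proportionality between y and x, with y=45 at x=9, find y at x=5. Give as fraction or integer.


Inverse proportion: y = k/x
Find k: k = 9 * 45 = 405
Compute y at x=5: y = 405/5
y = 81

81


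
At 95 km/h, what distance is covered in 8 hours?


Using distance = speed * time
Speed = 95 km/h
Time = 8 hours
Distance = 95 * 8
= 760 km

760


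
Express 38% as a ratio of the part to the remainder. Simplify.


Part = 38%, Remainder = 62%
Ratio = 38:62
GCD(38, 62) = 2
Simplify: 19:31 = 19:31

19:31


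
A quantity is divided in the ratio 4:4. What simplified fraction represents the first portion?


Total parts = 4 + 4 = 8
First part fraction = 4/8
Simplify: 4/8 = 1/2

1/2


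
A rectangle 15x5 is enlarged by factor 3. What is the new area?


Original dimensions: 15 x 5
Enlargement factor = 3
New width = 15 * 3 = 45
New height = 5 * 3 = 15
New area = 45 * 15 = 675

675


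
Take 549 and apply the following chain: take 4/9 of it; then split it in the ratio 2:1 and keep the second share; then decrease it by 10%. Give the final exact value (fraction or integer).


Start with 549.
Step 1: Take 4/9: 549 * 4/9 = 244
Step 2: Split 2:1, second share = 244 * 1/3 = 244/3
Step 3: Decrease by 10%: 244/3 * 90/100 = 366/5
Final result = 366/5

366/5


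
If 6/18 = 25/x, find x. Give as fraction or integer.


Setting up: 6/18 = 25/x
Cross multiply: 6 * x = 18 * 25
6x = 450
x = 450/6
x = 75

75


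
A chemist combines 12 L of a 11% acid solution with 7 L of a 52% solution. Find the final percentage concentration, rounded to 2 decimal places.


Solute in mixture 1 = 11% of 12 L = 12*11/100 = 33/25 L
Solute in mixture 2 = 52% of 7 L = 7*52/100 = 91/25 L
Total solute = 33/25 + 91/25 = 124/25 L
Total volume = 12 + 7 = 19 L
Final concentration = 124/25/19 * 100 = 26.11%

26.11


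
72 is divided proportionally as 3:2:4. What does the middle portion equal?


Ratio = 3:2:4
Total parts = 3 + 2 + 4 = 9
Value per part = 72 / 9 = 8
First share = 3 * 8 = 24
Middle share = 2 * 8 = 16
Third share = 4 * 8 = 32

16


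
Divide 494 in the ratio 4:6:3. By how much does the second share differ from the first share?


Total parts = 4 + 6 + 3 = 13
Value per part = 494 / 13 = 38
Shares: 4*38=152, 6*38=228, 3*38=114
Second share = 228, first share = 152
Difference = |228 - 152| = 76

76


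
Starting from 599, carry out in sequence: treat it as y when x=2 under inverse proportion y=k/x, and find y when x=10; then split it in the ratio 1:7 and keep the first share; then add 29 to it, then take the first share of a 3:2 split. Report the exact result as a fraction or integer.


Start with 599.
Step 1: Inverse prop: k = (599)*2; new y = k/10 = 599*2/10 = 599/5
Step 2: Split 1:7, first share = 599/5 * 1/8 = 599/40
Step 3: Add 29: 599/40+29=1759/40; split 3:2 first = 1759/40*3/5 = 5277/200
Final result = 5277/200

5277/200


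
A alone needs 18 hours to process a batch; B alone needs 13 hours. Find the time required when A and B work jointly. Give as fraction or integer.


Rate of A = 1/18 job per hour
Rate of B = 1/13 job per hour
Combined rate = 1/18 + 1/13
Find common denominator: (13 + 18)/(18*13) = 31/234
Combined rate = 31/234 job per hour
Time together = 1 / (31/234) = 234/31 hours

234/31


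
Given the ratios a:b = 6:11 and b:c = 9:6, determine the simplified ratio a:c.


Given a:b = 6:11 and b:c = 9:6
Make b consistent. Multiply first ratio by 9: a:b = 54:99
Multiply second ratio by 11: b:c = 99:66
Now b = 99 in both, so a:b:c = 54:99:66
Therefore a:c = 54:66
Simplify by GCD: a:c = 9:11

9:11


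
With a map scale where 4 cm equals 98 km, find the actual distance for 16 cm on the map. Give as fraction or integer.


Map scale: 4 cm = 98 km
Measured distance on map = 16 cm
Set up proportion: 16 * 98 / 4
= 1568 / 4
= 392 km

392


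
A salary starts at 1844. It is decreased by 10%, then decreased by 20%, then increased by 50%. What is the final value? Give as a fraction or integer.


Start: 1844
Step 1: decrease by 10% => multiply by 90/100
  1844 * 90/100 = 8298/5
Step 2: decrease by 20% => multiply by 80/100
  8298/5 * 80/100 = 33192/25
Step 3: increase by 50% => multiply by 150/100
  33192/25 * 150/100 = 49788/25
Final value = 49788/25

49788/25


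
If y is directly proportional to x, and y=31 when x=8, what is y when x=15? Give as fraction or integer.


Direct proportion: y = kx
Find k: k = 31/8 = 31/8
Compute y at x=15: y = 31/8 * 15
y = 465/8

465/8


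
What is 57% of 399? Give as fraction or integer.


Compute 57% of 399
Convert percentage: 57% = 57/100
Multiply: 399 * 57/100
= 22743/100
= 22743/100

22743/100


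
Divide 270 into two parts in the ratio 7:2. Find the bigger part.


Total parts = 7 + 2 = 9
Value per part = 270 / 9 = 30
First share = 7 * 30 = 210
Second share = 2 * 30 = 60
Larger share = 210

210


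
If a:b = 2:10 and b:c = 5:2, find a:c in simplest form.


Given a:b = 2:10 and b:c = 5:2
Make b consistent. Multiply first ratio by 5: a:b = 10:50
Multiply second ratio by 10: b:c = 50:20
Now b = 50 in both, so a:b:c = 10:50:20
Therefore a:c = 10:20
Simplify by GCD: a:c = 1:2

1:2


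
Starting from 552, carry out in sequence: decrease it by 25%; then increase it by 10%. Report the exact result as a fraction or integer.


Start with 552.
Step 1: Decrease by 25%: 552 * 75/100 = 414
Step 2: Increase by 10%: 414 * 110/100 = 2277/5
Final result = 2277/5

2277/5


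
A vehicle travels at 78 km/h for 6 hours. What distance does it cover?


Using distance = speed * time
Speed = 78 km/h
Time = 6 hours
Distance = 78 * 6
= 468 km

468


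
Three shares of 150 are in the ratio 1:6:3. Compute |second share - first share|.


Total parts = 1 + 6 + 3 = 10
Value per part = 150 / 10 = 15
Shares: 1*15=15, 6*15=90, 3*15=45
Second share = 90, first share = 15
Difference = |90 - 15| = 75

75


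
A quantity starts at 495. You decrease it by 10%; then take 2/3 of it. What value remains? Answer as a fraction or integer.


Start with 495.
Step 1: Decrease by 10%: 495 * 90/100 = 891/2
Step 2: Take 2/3: 891/2 * 2/3 = 297
Final result = 297

297


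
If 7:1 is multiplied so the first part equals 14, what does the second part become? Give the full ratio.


Original ratio: 7:1
First term target: 14
Scale factor = 14 / 7 = 2
Multiply second term: 1 * 2 = 2
Equivalent ratio = 14:2

14:2


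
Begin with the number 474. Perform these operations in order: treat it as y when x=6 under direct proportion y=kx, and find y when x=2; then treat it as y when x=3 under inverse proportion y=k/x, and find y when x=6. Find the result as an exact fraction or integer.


Start with 474.
Step 1: Direct prop: k = (474)/6; new y = k*2 = 474*2/6 = 158
Step 2: Inverse prop: k = (158)*3; new y = k/6 = 158*3/6 = 79
Final result = 79

79


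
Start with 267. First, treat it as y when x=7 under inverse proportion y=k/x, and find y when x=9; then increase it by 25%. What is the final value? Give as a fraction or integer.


Start with 267.
Step 1: Inverse prop: k = (267)*7; new y = k/9 = 267*7/9 = 623/3
Step 2: Increase by 25%: 623/3 * 125/100 = 3115/12
Final result = 3115/12

3115/12


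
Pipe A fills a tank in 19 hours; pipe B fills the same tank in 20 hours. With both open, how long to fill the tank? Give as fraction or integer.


Rate of A = 1/19 job per hour
Rate of B = 1/20 job per hour
Combined rate = 1/19 + 1/20
Find common denominator: (20 + 19)/(19*20) = 39/380
Combined rate = 39/380 job per hour
Time together = 1 / (39/380) = 380/39 hours

380/39


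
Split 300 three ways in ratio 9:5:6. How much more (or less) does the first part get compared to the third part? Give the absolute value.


Total parts = 9 + 5 + 6 = 20
Value per part = 300 / 20 = 15
Shares: 9*15=135, 5*15=75, 6*15=90
First share = 135, third share = 90
Difference = |135 - 90| = 45

45


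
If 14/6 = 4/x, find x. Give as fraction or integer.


Setting up: 14/6 = 4/x
Cross multiply: 14 * x = 6 * 4
14x = 24
x = 24/14
x = 12/7

12/7


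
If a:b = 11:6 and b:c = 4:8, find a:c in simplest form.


Given a:b = 11:6 and b:c = 4:8
Make b consistent. Multiply first ratio by 4: a:b = 44:24
Multiply second ratio by 6: b:c = 24:48
Now b = 24 in both, so a:b:c = 44:24:48
Therefore a:c = 44:48
Simplify by GCD: a:c = 11:12

11:12


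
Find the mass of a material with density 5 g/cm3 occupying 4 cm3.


Using mass = density * volume
Density = 5 g/cm3
Volume = 4 cm3
Mass = 5 * 4
= 20 g

20


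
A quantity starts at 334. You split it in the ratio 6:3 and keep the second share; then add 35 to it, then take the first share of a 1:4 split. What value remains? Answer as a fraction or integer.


Start with 334.
Step 1: Split 6:3, second share = 334 * 3/9 = 334/3
Step 2: Add 35: 334/3+35=439/3; split 1:4 first = 439/3*1/5 = 439/15
Final result = 439/15

439/15


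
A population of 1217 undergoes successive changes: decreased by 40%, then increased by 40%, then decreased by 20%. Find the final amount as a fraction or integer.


Start: 1217
Step 1: decrease by 40% => multiply by 60/100
  1217 * 60/100 = 3651/5
Step 2: increase by 40% => multiply by 140/100
  3651/5 * 140/100 = 25557/25
Step 3: decrease by 20% => multiply by 80/100
  25557/25 * 80/100 = 102228/125
Final value = 102228/125

102228/125


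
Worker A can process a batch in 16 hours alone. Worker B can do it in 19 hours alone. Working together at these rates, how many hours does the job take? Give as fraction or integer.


Rate of A = 1/16 job per hour
Rate of B = 1/19 job per hour
Combined rate = 1/16 + 1/19
Find common denominator: (19 + 16)/(16*19) = 35/304
Combined rate = 35/304 job per hour
Time together = 1 / (35/304) = 304/35 hours

304/35


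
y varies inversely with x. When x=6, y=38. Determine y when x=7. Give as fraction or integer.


Inverse proportion: y = k/x
Find k: k = 6 * 38 = 228
Compute y at x=7: y = 228/7
y = 228/7

228/7


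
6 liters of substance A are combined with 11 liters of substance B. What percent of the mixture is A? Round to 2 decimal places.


Volume of A = 6 L
Volume of B = 11 L
Total volume = 6 + 11 = 17 L
Percentage of A = (6/17) * 100
= 35.29%

35.29


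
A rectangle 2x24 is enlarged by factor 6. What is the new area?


Original dimensions: 2 x 24
Enlargement factor = 6
New width = 2 * 6 = 12
New height = 24 * 6 = 144
New area = 12 * 144 = 1728

1728


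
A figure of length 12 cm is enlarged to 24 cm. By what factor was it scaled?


Original length = 12 cm
Scaled length = 24 cm
Scale factor = 24 / 12
= 2

2


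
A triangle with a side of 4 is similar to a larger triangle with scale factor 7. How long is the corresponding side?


Similar triangles have proportional sides
Scale factor = 7
Smaller side = 4
Corresponding larger side = 4 * 7
= 28

28


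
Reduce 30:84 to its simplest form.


Find GCD(30, 84)
GCD = 6
Divide both by 6: 30/6 = 5, 84/6 = 14
Simplified ratio = 5:14

5:14


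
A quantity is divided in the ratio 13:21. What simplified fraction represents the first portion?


Total parts = 13 + 21 = 34
First part fraction = 13/34
Simplify: 13/34 = 13/34

13/34


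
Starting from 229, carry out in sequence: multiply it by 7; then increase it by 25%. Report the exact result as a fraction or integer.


Start with 229.
Step 1: Multiply by 7: 229 * 7 = 1603
Step 2: Increase by 25%: 1603 * 125/100 = 8015/4
Final result = 8015/4

8015/4


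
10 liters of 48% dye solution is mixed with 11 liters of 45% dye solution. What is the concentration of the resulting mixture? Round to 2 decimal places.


Solute in mixture 1 = 48% of 10 L = 10*48/100 = 24/5 L
Solute in mixture 2 = 45% of 11 L = 11*45/100 = 99/20 L
Total solute = 24/5 + 99/20 = 39/4 L
Total volume = 10 + 11 = 21 L
Final concentration = 39/4/21 * 100 = 46.43%

46.43


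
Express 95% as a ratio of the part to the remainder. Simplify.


Part = 95%, Remainder = 5%
Ratio = 95:5
GCD(95, 5) = 5
Simplify: 19:1 = 19:1

19:1


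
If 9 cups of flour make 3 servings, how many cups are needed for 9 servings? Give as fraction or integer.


Original: 9 cups for 3 servings
Target servings = 9
Scaling factor = 9/3
New amount = 9 * 9/3
= 81/3
= 27 cups

27


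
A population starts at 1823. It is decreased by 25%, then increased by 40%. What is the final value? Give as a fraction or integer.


Start: 1823
Step 1: decrease by 25% => multiply by 75/100
  1823 * 75/100 = 5469/4
Step 2: increase by 40% => multiply by 140/100
  5469/4 * 140/100 = 38283/20
Final value = 38283/20

38283/20


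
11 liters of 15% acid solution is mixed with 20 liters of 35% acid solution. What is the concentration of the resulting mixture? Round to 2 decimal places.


Solute in mixture 1 = 15% of 11 L = 11*15/100 = 33/20 L
Solute in mixture 2 = 35% of 20 L = 20*35/100 = 7 L
Total solute = 33/20 + 7 = 173/20 L
Total volume = 11 + 20 = 31 L
Final concentration = 173/20/31 * 100 = 27.90%

27.90


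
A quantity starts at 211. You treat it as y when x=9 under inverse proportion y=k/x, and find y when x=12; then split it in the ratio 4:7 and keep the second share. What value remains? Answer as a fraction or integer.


Start with 211.
Step 1: Inverse prop: k = (211)*9; new y = k/12 = 211*9/12 = 633/4
Step 2: Split 4:7, second share = 633/4 * 7/11 = 4431/44
Final result = 4431/44

4431/44


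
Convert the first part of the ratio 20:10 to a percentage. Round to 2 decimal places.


Total parts = 20 + 10 = 30
First part fraction = 20/30
Percentage = (20/30) * 100
= 0.666667 * 100
= 66.67%

66.67


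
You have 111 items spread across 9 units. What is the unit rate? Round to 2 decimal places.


Total items = 111
Number of units = 9
Unit rate = 111 / 9
= 12.33 items per unit

12.33


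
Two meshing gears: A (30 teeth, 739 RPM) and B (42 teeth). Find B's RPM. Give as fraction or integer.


Gear ratio: teeth_A * RPM_A = teeth_B * RPM_B
30 * 739 = 42 * RPM_B
22170 = 42 * RPM_B
RPM_B = 22170 / 42
RPM_B = 3695/7

3695/7


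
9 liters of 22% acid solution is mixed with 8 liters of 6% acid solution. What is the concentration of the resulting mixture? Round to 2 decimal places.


Solute in mixture 1 = 22% of 9 L = 9*22/100 = 99/50 L
Solute in mixture 2 = 6% of 8 L = 8*6/100 = 12/25 L
Total solute = 99/50 + 12/25 = 123/50 L
Total volume = 9 + 8 = 17 L
Final concentration = 123/50/17 * 100 = 14.47%

14.47


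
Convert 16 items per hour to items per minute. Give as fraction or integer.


Converting from per hour to per minute
Rate = 16 items per hour
Divide by 60: 16/60
= 4/15 items per minute

4/15


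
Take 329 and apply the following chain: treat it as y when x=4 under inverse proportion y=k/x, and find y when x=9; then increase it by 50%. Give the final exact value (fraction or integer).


Start with 329.
Step 1: Inverse prop: k = (329)*4; new y = k/9 = 329*4/9 = 1316/9
Step 2: Increase by 50%: 1316/9 * 150/100 = 658/3
Final result = 658/3

658/3


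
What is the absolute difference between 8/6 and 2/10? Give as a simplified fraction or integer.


Simplify: 8/6 = 4/3 and 2/10 = 1/5
Find common denominator: LCD = 15
Convert: 20/15 and 3/15
Difference = |20 - 3|/15 = 17/15
Simplified = 17/15

17/15


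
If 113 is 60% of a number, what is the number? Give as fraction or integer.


Given: 113 is 60% of the whole
Set up: 113 = 60/100 * whole
whole = 113 * 100 / 60
whole = 11300 / 60
whole = 565/3

565/3


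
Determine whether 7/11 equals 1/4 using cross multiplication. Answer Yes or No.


Cross multiply to check 7/11 = 1/4
Left cross product: 7 * 4 = 28
Right cross product: 11 * 1 = 11
28 != 11
Not equal, so proportions differ => No

No


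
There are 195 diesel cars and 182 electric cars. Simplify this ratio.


Find GCD(195, 182)
GCD = 13
Divide both by 13: 195/13 = 15, 182/13 = 14
Simplified ratio = 15:14

15:14


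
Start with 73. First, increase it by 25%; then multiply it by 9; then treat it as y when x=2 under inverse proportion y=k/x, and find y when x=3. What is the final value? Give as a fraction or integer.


Start with 73.
Step 1: Increase by 25%: 73 * 125/100 = 365/4
Step 2: Multiply by 9: 365/4 * 9 = 3285/4
Step 3: Inverse prop: k = (3285/4)*2; new y = k/3 = 3285/4*2/3 = 1095/2
Final result = 1095/2

1095/2


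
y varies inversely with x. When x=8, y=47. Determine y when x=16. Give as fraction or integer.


Inverse proportion: y = k/x
Find k: k = 8 * 47 = 376
Compute y at x=16: y = 376/16
y = 47/2

47/2


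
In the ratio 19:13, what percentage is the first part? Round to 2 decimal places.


Total parts = 19 + 13 = 32
First part fraction = 19/32
Percentage = (19/32) * 100
= 0.59375 * 100
= 59.38%

59.38


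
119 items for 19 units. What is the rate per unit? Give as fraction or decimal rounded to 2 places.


Total items = 119
Number of units = 19
Unit rate = 119 / 19
= 6.26 items per unit

6.26


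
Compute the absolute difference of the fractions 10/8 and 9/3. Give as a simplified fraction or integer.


Simplify: 10/8 = 5/4 and 9/3 = 3
Find common denominator: LCD = 4
Convert: 5/4 and 12/4
Difference = |5 - 12|/4 = 7/4
Simplified = 7/4

7/4


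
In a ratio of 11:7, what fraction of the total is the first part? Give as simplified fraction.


Total parts = 11 + 7 = 18
First part fraction = 11/18
Simplify: 11/18 = 11/18

11/18


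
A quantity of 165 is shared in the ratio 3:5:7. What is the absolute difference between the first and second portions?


Total parts = 3 + 5 + 7 = 15
Value per part = 165 / 15 = 11
Shares: 3*11=33, 5*11=55, 7*11=77
First share = 33, second share = 55
Difference = |33 - 55| = 22

22


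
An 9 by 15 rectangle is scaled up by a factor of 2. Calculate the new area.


Original dimensions: 9 x 15
Enlargement factor = 2
New width = 9 * 2 = 18
New height = 15 * 2 = 30
New area = 18 * 30 = 540

540


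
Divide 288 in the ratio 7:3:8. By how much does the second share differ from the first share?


Total parts = 7 + 3 + 8 = 18
Value per part = 288 / 18 = 16
Shares: 7*16=112, 3*16=48, 8*16=128
Second share = 48, first share = 112
Difference = |48 - 112| = 64

64


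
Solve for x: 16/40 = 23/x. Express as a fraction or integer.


Setting up: 16/40 = 23/x
Cross multiply: 16 * x = 40 * 23
16x = 920
x = 920/16
x = 115/2

115/2


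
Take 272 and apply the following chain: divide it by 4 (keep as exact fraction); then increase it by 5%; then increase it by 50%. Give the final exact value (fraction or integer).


Start with 272.
Step 1: Divide by 4: 272 / 4 = 68
Step 2: Increase by 5%: 68 * 105/100 = 357/5
Step 3: Increase by 50%: 357/5 * 150/100 = 1071/10
Final result = 1071/10

1071/10


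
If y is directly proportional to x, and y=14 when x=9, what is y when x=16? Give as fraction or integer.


Direct proportion: y = kx
Find k: k = 14/9 = 14/9
Compute y at x=16: y = 14/9 * 16
y = 224/9

224/9


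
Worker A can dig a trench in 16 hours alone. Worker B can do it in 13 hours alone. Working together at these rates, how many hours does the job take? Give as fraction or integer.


Rate of A = 1/16 job per hour
Rate of B = 1/13 job per hour
Combined rate = 1/16 + 1/13
Find common denominator: (13 + 16)/(16*13) = 29/208
Combined rate = 29/208 job per hour
Time together = 1 / (29/208) = 208/29 hours

208/29


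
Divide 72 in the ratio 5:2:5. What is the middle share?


Ratio = 5:2:5
Total parts = 5 + 2 + 5 = 12
Value per part = 72 / 12 = 6
First share = 5 * 6 = 30
Middle share = 2 * 6 = 12
Third share = 5 * 6 = 30

12


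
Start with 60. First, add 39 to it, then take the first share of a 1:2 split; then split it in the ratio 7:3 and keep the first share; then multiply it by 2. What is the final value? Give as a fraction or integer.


Start with 60.
Step 1: Add 39: 60+39=99; split 1:2 first = 99*1/3 = 33
Step 2: Split 7:3, first share = 33 * 7/10 = 231/10
Step 3: Multiply by 2: 231/10 * 2 = 231/5
Final result = 231/5

231/5


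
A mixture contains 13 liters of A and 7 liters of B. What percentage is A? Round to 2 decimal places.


Volume of A = 13 L
Volume of B = 7 L
Total volume = 13 + 7 = 20 L
Percentage of A = (13/20) * 100
= 65.00%

65.00


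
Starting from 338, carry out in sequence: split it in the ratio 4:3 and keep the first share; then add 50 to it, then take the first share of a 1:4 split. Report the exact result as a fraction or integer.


Start with 338.
Step 1: Split 4:3, first share = 338 * 4/7 = 1352/7
Step 2: Add 50: 1352/7+50=1702/7; split 1:4 first = 1702/7*1/5 = 1702/35
Final result = 1702/35

1702/35


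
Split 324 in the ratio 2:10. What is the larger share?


Total parts = 2 + 10 = 12
Value per part = 324 / 12 = 27
First share = 2 * 27 = 54
Second share = 10 * 27 = 270
Larger share = 270

270


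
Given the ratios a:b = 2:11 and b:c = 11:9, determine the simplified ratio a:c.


Given a:b = 2:11 and b:c = 11:9
Make b consistent. Multiply first ratio by 11: a:b = 22:121
Multiply second ratio by 11: b:c = 121:99
Now b = 121 in both, so a:b:c = 22:121:99
Therefore a:c = 22:99
Simplify by GCD: a:c = 2:9

2:9


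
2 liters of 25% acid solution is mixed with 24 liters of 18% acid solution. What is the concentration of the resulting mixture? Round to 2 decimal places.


Solute in mixture 1 = 25% of 2 L = 2*25/100 = 1/2 L
Solute in mixture 2 = 18% of 24 L = 24*18/100 = 108/25 L
Total solute = 1/2 + 108/25 = 241/50 L
Total volume = 2 + 24 = 26 L
Final concentration = 241/50/26 * 100 = 18.54%

18.54


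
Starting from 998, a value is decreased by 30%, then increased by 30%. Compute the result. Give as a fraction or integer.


Start: 998
Step 1: decrease by 30% => multiply by 70/100
  998 * 70/100 = 3493/5
Step 2: increase by 30% => multiply by 130/100
  3493/5 * 130/100 = 45409/50
Final value = 45409/50

45409/50


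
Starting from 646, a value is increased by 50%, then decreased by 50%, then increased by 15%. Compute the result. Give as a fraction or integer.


Start: 646
Step 1: increase by 50% => multiply by 150/100
  646 * 150/100 = 969
Step 2: decrease by 50% => multiply by 50/100
  969 * 50/100 = 969/2
Step 3: increase by 15% => multiply by 115/100
  969/2 * 115/100 = 22287/40
Final value = 22287/40

22287/40


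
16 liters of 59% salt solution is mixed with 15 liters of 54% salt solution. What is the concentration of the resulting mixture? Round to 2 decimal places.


Solute in mixture 1 = 59% of 16 L = 16*59/100 = 236/25 L
Solute in mixture 2 = 54% of 15 L = 15*54/100 = 81/10 L
Total solute = 236/25 + 81/10 = 877/50 L
Total volume = 16 + 15 = 31 L
Final concentration = 877/50/31 * 100 = 56.58%

56.58


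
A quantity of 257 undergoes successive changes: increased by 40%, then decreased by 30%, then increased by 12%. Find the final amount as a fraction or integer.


Start: 257
Step 1: increase by 40% => multiply by 140/100
  257 * 140/100 = 1799/5
Step 2: decrease by 30% => multiply by 70/100
  1799/5 * 70/100 = 12593/50
Step 3: increase by 12% => multiply by 112/100
  12593/50 * 112/100 = 176302/625
Final value = 176302/625

176302/625


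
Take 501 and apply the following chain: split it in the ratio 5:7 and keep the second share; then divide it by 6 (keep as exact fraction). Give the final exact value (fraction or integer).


Start with 501.
Step 1: Split 5:7, second share = 501 * 7/12 = 1169/4
Step 2: Divide by 6: 1169/4 / 6 = 1169/24
Final result = 1169/24

1169/24


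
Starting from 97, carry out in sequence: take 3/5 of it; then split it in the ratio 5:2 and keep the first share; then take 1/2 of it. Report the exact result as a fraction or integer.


Start with 97.
Step 1: Take 3/5: 97 * 3/5 = 291/5
Step 2: Split 5:2, first share = 291/5 * 5/7 = 291/7
Step 3: Take 1/2: 291/7 * 1/2 = 291/14
Final result = 291/14

291/14


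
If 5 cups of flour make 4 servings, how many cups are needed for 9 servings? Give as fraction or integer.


Original: 5 cups for 4 servings
Target servings = 9
Scaling factor = 9/4
New amount = 5 * 9/4
= 45/4
= 45/4 cups

45/4


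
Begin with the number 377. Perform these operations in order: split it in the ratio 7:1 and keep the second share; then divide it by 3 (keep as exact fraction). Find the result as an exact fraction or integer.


Start with 377.
Step 1: Split 7:1, second share = 377 * 1/8 = 377/8
Step 2: Divide by 3: 377/8 / 3 = 377/24
Final result = 377/24

377/24


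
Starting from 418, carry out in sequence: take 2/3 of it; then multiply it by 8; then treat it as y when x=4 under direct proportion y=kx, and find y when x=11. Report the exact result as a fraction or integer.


Start with 418.
Step 1: Take 2/3: 418 * 2/3 = 836/3
Step 2: Multiply by 8: 836/3 * 8 = 6688/3
Step 3: Direct prop: k = (6688/3)/4; new y = k*11 = 6688/3*11/4 = 18392/3
Final result = 18392/3

18392/3


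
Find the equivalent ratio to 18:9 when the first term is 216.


Original ratio: 18:9
First term target: 216
Scale factor = 216 / 18 = 12
Multiply second term: 9 * 12 = 108
Equivalent ratio = 216:108

216:108


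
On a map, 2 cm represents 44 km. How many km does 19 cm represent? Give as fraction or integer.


Map scale: 2 cm = 44 km
Measured distance on map = 19 cm
Set up proportion: 19 * 44 / 2
= 836 / 2
= 418 km

418


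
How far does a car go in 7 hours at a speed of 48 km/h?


Using distance = speed * time
Speed = 48 km/h
Time = 7 hours
Distance = 48 * 7
= 336 km

336


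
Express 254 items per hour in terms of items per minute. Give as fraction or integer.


Converting from per hour to per minute
Rate = 254 items per hour
Divide by 60: 254/60
= 127/30 items per minute

127/30


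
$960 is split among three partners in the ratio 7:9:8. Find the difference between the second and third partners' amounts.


Total parts = 7 + 9 + 8 = 24
Value per part = 960 / 24 = 40
Shares: 7*40=280, 9*40=360, 8*40=320
Second share = 360, third share = 320
Difference = |360 - 320| = 40

40


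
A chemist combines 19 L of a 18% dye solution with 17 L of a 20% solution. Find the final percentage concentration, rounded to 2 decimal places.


Solute in mixture 1 = 18% of 19 L = 19*18/100 = 171/50 L
Solute in mixture 2 = 20% of 17 L = 17*20/100 = 17/5 L
Total solute = 171/50 + 17/5 = 341/50 L
Total volume = 19 + 17 = 36 L
Final concentration = 341/50/36 * 100 = 18.94%

18.94


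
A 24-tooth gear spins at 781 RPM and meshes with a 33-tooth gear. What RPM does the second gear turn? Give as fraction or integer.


Gear ratio: teeth_A * RPM_A = teeth_B * RPM_B
24 * 781 = 33 * RPM_B
18744 = 33 * RPM_B
RPM_B = 18744 / 33
RPM_B = 568

568


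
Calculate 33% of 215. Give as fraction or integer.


Compute 33% of 215
Convert percentage: 33% = 33/100
Multiply: 215 * 33/100
= 7095/100
= 1419/20

1419/20


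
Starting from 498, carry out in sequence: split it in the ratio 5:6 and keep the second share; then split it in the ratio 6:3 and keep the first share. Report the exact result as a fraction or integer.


Start with 498.
Step 1: Split 5:6, second share = 498 * 6/11 = 2988/11
Step 2: Split 6:3, first share = 2988/11 * 6/9 = 1992/11
Final result = 1992/11

1992/11


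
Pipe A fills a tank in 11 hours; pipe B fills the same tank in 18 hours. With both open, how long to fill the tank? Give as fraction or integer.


Rate of A = 1/11 job per hour
Rate of B = 1/18 job per hour
Combined rate = 1/11 + 1/18
Find common denominator: (18 + 11)/(11*18) = 29/198
Combined rate = 29/198 job per hour
Time together = 1 / (29/198) = 198/29 hours

198/29


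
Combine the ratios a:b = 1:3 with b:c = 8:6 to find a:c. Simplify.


Given a:b = 1:3 and b:c = 8:6
Make b consistent. Multiply first ratio by 8: a:b = 8:24
Multiply second ratio by 3: b:c = 24:18
Now b = 24 in both, so a:b:c = 8:24:18
Therefore a:c = 8:18
Simplify by GCD: a:c = 4:9

4:9


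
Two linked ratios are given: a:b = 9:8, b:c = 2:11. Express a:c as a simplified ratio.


Given a:b = 9:8 and b:c = 2:11
Make b consistent. Multiply first ratio by 2: a:b = 18:16
Multiply second ratio by 8: b:c = 16:88
Now b = 16 in both, so a:b:c = 18:16:88
Therefore a:c = 18:88
Simplify by GCD: a:c = 9:44

9:44


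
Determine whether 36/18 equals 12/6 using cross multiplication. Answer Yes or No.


Cross multiply to check 36/18 = 12/6
Left cross product: 36 * 6 = 216
Right cross product: 18 * 12 = 216
216 = 216
Equal, so proportions match => Yes

Yes


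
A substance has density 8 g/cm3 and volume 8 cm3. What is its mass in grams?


Using mass = density * volume
Density = 8 g/cm3
Volume = 8 cm3
Mass = 8 * 8
= 64 g

64


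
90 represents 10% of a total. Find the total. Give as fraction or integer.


Given: 90 is 10% of the whole
Set up: 90 = 10/100 * whole
whole = 90 * 100 / 10
whole = 9000 / 10
whole = 900

900


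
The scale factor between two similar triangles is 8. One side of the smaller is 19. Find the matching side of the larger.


Similar triangles have proportional sides
Scale factor = 8
Smaller side = 19
Corresponding larger side = 19 * 8
= 152

152


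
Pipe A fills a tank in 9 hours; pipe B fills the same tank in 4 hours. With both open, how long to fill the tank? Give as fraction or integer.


Rate of A = 1/9 job per hour
Rate of B = 1/4 job per hour
Combined rate = 1/9 + 1/4
Find common denominator: (4 + 9)/(9*4) = 13/36
Combined rate = 13/36 job per hour
Time together = 1 / (13/36) = 36/13 hours

36/13


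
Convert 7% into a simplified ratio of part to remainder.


Part = 7%, Remainder = 93%
Ratio = 7:93
GCD(7, 93) = 1
Simplify: 7:93 = 7:93

7:93


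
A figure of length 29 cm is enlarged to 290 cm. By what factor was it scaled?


Original length = 29 cm
Scaled length = 290 cm
Scale factor = 290 / 29
= 10

10


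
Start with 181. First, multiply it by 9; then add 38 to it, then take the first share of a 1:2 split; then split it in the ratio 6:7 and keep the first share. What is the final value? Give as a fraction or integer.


Start with 181.
Step 1: Multiply by 9: 181 * 9 = 1629
Step 2: Add 38: 1629+38=1667; split 1:2 first = 1667*1/3 = 1667/3
Step 3: Split 6:7, first share = 1667/3 * 6/13 = 3334/13
Final result = 3334/13

3334/13


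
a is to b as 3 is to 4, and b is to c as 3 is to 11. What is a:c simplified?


Given a:b = 3:4 and b:c = 3:11
Make b consistent. Multiply first ratio by 3: a:b = 9:12
Multiply second ratio by 4: b:c = 12:44
Now b = 12 in both, so a:b:c = 9:12:44
Therefore a:c = 9:44
Simplify by GCD: a:c = 9:44

9:44


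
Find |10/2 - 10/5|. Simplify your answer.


Simplify: 10/2 = 5 and 10/5 = 2
Find common denominator: LCD = 1
Convert: 5/1 and 2/1
Difference = |5 - 2|/1 = 3/1
Simplified = 3

3


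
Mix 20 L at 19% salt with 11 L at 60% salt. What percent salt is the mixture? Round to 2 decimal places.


Solute in mixture 1 = 19% of 20 L = 20*19/100 = 19/5 L
Solute in mixture 2 = 60% of 11 L = 11*60/100 = 33/5 L
Total solute = 19/5 + 33/5 = 52/5 L
Total volume = 20 + 11 = 31 L
Final concentration = 52/5/31 * 100 = 33.55%

33.55


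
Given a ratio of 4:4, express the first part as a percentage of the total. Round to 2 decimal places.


Total parts = 4 + 4 = 8
First part fraction = 4/8
Percentage = (4/8) * 100
= 0.5 * 100
= 50.00%

50.00


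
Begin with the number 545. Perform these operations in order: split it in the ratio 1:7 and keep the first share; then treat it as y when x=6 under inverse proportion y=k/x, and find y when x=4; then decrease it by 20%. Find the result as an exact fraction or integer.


Start with 545.
Step 1: Split 1:7, first share = 545 * 1/8 = 545/8
Step 2: Inverse prop: k = (545/8)*6; new y = k/4 = 545/8*6/4 = 1635/16
Step 3: Decrease by 20%: 1635/16 * 80/100 = 327/4
Final result = 327/4

327/4


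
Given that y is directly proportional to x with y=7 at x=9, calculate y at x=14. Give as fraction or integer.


Direct proportion: y = kx
Find k: k = 7/9 = 7/9
Compute y at x=14: y = 7/9 * 14
y = 98/9

98/9
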